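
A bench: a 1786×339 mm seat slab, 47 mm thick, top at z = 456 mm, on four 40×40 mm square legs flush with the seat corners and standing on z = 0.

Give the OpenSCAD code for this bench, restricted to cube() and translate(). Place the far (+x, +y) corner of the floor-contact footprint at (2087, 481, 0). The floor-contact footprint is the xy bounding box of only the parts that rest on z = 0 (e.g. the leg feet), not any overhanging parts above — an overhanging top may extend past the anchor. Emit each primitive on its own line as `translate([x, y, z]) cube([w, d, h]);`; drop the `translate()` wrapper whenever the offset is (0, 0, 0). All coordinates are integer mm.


// leg_h = 456 − 47 = 409
translate([301, 142, 409]) cube([1786, 339, 47]);
translate([301, 142, 0]) cube([40, 40, 409]);
translate([301, 441, 0]) cube([40, 40, 409]);
translate([2047, 142, 0]) cube([40, 40, 409]);
translate([2047, 441, 0]) cube([40, 40, 409]);


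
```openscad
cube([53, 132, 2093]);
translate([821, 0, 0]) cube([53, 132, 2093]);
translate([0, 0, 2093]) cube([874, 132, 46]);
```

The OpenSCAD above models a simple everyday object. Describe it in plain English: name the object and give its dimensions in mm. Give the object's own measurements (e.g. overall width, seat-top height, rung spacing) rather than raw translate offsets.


A door frame. The clear opening is 768 mm wide and 2093 mm high. Two 53 mm wide jambs, 132 mm deep, stand either side of the opening from the floor to the top of the opening. A 46 mm thick head sits across the top of both jambs, spanning the full outside width of the frame.


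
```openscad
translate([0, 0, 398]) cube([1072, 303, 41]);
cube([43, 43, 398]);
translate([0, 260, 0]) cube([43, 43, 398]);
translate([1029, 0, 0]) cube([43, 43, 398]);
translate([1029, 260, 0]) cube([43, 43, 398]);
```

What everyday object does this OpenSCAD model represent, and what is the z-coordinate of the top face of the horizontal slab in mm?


A bench. The seat-top height is 439 mm.

A long slab on four corner posts — a bench. The slab sits at z = 398 with thickness 41, so the top is 398 + 41 = 439 mm.


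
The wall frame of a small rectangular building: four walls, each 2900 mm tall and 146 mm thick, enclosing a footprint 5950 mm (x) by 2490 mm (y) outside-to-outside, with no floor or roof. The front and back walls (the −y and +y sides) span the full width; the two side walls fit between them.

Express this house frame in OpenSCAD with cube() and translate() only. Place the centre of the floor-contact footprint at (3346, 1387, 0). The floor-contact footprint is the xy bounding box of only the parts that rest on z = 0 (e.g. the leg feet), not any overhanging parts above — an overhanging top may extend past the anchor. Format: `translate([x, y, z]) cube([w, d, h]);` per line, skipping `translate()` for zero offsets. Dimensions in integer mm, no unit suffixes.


translate([371, 142, 0]) cube([5950, 146, 2900]);
translate([371, 2486, 0]) cube([5950, 146, 2900]);
translate([371, 288, 0]) cube([146, 2198, 2900]);
translate([6175, 288, 0]) cube([146, 2198, 2900]);


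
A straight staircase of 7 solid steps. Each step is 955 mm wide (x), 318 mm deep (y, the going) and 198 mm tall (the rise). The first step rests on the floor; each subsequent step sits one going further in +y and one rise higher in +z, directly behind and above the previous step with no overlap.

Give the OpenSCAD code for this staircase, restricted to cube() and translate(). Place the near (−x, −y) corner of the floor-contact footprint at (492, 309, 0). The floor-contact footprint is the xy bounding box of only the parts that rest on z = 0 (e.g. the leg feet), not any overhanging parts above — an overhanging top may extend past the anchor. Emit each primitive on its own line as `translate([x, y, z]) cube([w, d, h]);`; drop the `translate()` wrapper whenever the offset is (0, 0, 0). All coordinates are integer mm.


translate([492, 309, 0]) cube([955, 318, 198]);
translate([492, 627, 198]) cube([955, 318, 198]);
translate([492, 945, 396]) cube([955, 318, 198]);
translate([492, 1263, 594]) cube([955, 318, 198]);
translate([492, 1581, 792]) cube([955, 318, 198]);
translate([492, 1899, 990]) cube([955, 318, 198]);
translate([492, 2217, 1188]) cube([955, 318, 198]);


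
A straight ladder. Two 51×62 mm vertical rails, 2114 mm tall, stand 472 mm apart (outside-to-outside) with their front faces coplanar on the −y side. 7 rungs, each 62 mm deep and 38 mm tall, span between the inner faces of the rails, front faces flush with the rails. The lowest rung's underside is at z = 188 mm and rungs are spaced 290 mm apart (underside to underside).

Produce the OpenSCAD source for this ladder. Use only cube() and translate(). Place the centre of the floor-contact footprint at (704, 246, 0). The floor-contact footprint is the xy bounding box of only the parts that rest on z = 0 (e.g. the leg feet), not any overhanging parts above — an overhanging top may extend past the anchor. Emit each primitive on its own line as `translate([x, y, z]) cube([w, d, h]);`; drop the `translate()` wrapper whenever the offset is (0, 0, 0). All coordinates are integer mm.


// rung span = 472 - 2*51 = 370
// rung[k] z = 188 + k*290
translate([468, 215, 0]) cube([51, 62, 2114]);
translate([889, 215, 0]) cube([51, 62, 2114]);
translate([519, 215, 188]) cube([370, 62, 38]);
translate([519, 215, 478]) cube([370, 62, 38]);
translate([519, 215, 768]) cube([370, 62, 38]);
translate([519, 215, 1058]) cube([370, 62, 38]);
translate([519, 215, 1348]) cube([370, 62, 38]);
translate([519, 215, 1638]) cube([370, 62, 38]);
translate([519, 215, 1928]) cube([370, 62, 38]);


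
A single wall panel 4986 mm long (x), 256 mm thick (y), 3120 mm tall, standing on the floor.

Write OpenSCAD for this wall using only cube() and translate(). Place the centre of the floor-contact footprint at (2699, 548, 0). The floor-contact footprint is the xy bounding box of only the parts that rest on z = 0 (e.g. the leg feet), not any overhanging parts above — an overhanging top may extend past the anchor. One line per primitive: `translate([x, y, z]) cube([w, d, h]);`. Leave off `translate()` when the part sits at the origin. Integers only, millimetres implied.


translate([206, 420, 0]) cube([4986, 256, 3120]);


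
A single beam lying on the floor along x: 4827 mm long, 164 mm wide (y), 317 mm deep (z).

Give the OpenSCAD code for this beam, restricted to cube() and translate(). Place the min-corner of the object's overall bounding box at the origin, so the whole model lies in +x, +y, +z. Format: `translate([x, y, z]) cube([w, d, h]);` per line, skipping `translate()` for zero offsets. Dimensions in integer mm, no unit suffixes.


cube([4827, 164, 317]);


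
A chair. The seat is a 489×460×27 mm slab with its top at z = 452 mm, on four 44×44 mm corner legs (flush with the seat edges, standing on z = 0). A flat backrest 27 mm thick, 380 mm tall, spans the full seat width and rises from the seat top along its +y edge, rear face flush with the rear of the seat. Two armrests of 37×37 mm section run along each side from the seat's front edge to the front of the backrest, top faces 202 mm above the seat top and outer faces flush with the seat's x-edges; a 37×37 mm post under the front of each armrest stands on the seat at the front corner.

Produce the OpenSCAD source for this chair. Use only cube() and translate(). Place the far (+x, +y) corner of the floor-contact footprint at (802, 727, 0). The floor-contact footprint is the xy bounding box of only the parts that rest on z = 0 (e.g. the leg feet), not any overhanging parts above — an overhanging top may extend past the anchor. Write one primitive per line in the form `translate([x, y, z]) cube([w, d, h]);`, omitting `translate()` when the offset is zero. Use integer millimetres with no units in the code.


translate([313, 267, 425]) cube([489, 460, 27]);
translate([313, 267, 0]) cube([44, 44, 425]);
translate([758, 267, 0]) cube([44, 44, 425]);
translate([313, 683, 0]) cube([44, 44, 425]);
translate([758, 683, 0]) cube([44, 44, 425]);
translate([313, 700, 452]) cube([489, 27, 380]);
translate([313, 267, 617]) cube([37, 433, 37]);
translate([765, 267, 617]) cube([37, 433, 37]);
translate([313, 267, 452]) cube([37, 37, 165]);
translate([765, 267, 452]) cube([37, 37, 165]);


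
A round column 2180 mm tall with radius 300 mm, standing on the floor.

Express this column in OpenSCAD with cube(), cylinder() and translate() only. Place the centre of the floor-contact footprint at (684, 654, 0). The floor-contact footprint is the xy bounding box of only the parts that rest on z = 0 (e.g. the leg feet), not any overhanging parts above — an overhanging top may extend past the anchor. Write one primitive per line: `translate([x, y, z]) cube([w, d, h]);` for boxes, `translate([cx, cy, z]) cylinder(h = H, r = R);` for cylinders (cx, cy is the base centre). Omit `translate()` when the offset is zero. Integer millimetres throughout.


translate([684, 654, 0]) cylinder(h = 2180, r = 300);


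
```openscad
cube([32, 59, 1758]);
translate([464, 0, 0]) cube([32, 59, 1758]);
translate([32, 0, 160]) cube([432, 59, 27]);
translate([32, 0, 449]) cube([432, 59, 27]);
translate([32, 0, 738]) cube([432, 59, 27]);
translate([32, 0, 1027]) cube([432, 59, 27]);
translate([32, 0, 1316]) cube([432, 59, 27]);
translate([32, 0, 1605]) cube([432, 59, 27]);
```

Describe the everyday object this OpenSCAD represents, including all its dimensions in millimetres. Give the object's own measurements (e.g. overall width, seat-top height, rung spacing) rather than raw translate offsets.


A straight ladder. Two 32×59 mm vertical rails, 1758 mm tall, stand 496 mm apart (outside-to-outside) with their front faces coplanar on the −y side. 6 rungs, each 59 mm deep and 27 mm tall, span between the inner faces of the rails, front faces flush with the rails. The lowest rung's underside is at z = 160 mm and rungs are spaced 289 mm apart (underside to underside).


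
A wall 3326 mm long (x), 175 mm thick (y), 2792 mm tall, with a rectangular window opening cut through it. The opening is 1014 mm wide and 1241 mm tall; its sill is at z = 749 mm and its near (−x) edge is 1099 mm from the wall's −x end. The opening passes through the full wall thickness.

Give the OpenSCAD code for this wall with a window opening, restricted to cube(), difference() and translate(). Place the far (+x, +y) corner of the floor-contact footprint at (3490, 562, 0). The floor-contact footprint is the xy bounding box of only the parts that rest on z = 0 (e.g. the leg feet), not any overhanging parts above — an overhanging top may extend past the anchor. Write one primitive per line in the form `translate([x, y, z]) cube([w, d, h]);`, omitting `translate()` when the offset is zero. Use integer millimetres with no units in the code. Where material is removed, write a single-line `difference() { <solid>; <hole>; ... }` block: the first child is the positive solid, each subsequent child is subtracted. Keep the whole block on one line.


difference() { translate([164, 387, 0]) cube([3326, 175, 2792]); translate([1263, 387, 749]) cube([1014, 175, 1241]); }


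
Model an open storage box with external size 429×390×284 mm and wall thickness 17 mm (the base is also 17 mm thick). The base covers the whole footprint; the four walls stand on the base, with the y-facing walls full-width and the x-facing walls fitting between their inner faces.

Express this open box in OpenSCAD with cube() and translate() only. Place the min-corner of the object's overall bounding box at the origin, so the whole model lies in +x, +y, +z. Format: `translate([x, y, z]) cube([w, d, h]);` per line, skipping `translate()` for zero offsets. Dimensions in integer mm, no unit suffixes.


cube([429, 390, 17]);
translate([0, 0, 17]) cube([429, 17, 267]);
translate([0, 373, 17]) cube([429, 17, 267]);
translate([0, 17, 17]) cube([17, 356, 267]);
translate([412, 17, 17]) cube([17, 356, 267]);


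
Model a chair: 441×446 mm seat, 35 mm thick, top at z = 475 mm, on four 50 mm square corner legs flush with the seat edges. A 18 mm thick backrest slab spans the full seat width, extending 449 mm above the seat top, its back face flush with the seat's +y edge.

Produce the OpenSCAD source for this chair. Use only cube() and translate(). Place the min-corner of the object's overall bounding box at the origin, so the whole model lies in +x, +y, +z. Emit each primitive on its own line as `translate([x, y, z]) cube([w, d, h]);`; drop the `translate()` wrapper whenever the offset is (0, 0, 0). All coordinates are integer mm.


translate([0, 0, 440]) cube([441, 446, 35]);
cube([50, 50, 440]);
translate([391, 0, 0]) cube([50, 50, 440]);
translate([0, 396, 0]) cube([50, 50, 440]);
translate([391, 396, 0]) cube([50, 50, 440]);
translate([0, 428, 475]) cube([441, 18, 449]);


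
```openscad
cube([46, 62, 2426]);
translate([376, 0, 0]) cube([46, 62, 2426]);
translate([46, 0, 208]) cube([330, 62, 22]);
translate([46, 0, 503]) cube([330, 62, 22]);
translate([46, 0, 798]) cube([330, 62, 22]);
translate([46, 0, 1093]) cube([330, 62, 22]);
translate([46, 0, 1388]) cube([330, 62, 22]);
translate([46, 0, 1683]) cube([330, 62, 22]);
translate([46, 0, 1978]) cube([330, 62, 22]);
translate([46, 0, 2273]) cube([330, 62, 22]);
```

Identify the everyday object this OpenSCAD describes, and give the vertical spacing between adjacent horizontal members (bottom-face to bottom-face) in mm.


A ladder. The rung spacing is 295 mm.

Two tall 46×62 posts with 8 short bars between them — a ladder. Adjacent rungs sit at z = 208 and z = 503, so the spacing is 503 − 208 = 295 mm.


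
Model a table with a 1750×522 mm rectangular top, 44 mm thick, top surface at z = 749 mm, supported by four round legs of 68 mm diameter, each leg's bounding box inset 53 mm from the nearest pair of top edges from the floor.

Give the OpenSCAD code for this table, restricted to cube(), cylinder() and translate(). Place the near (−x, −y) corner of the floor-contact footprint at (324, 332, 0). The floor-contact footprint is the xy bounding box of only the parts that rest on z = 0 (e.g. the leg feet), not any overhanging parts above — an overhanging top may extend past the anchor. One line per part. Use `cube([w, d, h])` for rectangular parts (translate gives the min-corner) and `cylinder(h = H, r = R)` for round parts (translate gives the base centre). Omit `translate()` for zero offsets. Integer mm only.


translate([271, 279, 705]) cube([1750, 522, 44]);
translate([358, 366, 0]) cylinder(h = 705, r = 34);
translate([1934, 366, 0]) cylinder(h = 705, r = 34);
translate([358, 714, 0]) cylinder(h = 705, r = 34);
translate([1934, 714, 0]) cylinder(h = 705, r = 34);


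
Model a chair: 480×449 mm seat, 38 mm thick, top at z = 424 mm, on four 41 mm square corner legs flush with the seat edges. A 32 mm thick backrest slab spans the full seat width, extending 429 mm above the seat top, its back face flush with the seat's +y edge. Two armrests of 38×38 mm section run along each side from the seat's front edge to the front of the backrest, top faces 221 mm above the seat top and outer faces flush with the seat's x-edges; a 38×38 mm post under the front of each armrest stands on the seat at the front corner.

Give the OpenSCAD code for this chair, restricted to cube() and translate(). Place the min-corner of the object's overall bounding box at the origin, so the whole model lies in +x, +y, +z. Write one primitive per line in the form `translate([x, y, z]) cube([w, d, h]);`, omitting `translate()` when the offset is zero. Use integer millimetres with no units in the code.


// leg_h = 424 - 38 = 386
// arm post h = 221 - 38 = 183
translate([0, 0, 386]) cube([480, 449, 38]);
cube([41, 41, 386]);
translate([439, 0, 0]) cube([41, 41, 386]);
translate([0, 408, 0]) cube([41, 41, 386]);
translate([439, 408, 0]) cube([41, 41, 386]);
translate([0, 417, 424]) cube([480, 32, 429]);
translate([0, 0, 607]) cube([38, 417, 38]);
translate([442, 0, 607]) cube([38, 417, 38]);
translate([0, 0, 424]) cube([38, 38, 183]);
translate([442, 0, 424]) cube([38, 38, 183]);


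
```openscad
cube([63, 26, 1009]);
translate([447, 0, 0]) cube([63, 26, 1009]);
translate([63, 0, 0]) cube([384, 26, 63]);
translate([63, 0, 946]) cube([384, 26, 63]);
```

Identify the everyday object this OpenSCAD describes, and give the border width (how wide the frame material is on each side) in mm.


A picture frame. The border width is 63 mm.

Four thin pieces enclosing a rectangular opening — a picture frame. The two full-height stiles are 1009 mm tall; the top rail sits at z = 946 and is 63 mm tall, so the border above the opening is 1009 − 946 = 63 mm, matching the stile x-width.


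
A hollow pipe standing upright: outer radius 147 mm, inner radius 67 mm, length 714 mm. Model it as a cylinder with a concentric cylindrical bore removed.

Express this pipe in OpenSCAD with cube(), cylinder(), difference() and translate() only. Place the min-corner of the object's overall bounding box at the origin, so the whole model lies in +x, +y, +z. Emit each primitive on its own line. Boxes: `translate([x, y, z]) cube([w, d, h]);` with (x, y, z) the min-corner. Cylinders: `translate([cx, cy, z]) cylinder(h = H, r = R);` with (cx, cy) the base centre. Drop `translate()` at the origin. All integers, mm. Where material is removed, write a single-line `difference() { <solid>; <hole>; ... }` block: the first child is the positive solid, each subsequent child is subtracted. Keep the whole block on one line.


difference() { translate([147, 147, 0]) cylinder(h = 714, r = 147); translate([147, 147, 0]) cylinder(h = 714, r = 67); }


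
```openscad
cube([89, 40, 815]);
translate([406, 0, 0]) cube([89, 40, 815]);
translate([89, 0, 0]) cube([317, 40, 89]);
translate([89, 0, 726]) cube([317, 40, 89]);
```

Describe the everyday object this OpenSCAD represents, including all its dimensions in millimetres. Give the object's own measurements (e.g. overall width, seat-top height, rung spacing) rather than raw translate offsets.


A rectangular picture frame lying in the x–z plane (depth along y). The opening is 317 mm wide (x) by 637 mm tall (z), surrounded by a border 89 mm wide on all four sides. The frame is 40 mm deep and is made of two full-height vertical stiles with two horizontal rails fitted between them.


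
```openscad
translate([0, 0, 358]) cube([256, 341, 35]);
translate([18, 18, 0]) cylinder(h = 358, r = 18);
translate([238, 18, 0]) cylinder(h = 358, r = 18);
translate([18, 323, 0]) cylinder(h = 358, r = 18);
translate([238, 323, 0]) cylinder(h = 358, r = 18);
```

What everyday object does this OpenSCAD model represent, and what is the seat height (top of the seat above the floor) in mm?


A stool. The seat height is 393 mm.

A 256×341×35 slab at z = 358 on four corner cylinders — a stool. The seat top is 358 + 35 = 393 mm.


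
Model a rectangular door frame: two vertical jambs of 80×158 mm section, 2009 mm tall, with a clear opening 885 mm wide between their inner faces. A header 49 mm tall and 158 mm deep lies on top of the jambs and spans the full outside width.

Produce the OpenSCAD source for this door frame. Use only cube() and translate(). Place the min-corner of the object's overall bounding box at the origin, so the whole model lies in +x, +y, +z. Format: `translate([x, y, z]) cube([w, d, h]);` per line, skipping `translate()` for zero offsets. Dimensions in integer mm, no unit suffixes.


cube([80, 158, 2009]);
translate([965, 0, 0]) cube([80, 158, 2009]);
translate([0, 0, 2009]) cube([1045, 158, 49]);


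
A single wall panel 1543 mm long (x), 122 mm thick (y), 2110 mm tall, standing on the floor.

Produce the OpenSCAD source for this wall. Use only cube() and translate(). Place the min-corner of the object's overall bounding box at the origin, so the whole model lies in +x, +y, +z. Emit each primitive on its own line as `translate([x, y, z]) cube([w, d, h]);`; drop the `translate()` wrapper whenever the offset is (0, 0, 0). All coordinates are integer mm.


cube([1543, 122, 2110]);


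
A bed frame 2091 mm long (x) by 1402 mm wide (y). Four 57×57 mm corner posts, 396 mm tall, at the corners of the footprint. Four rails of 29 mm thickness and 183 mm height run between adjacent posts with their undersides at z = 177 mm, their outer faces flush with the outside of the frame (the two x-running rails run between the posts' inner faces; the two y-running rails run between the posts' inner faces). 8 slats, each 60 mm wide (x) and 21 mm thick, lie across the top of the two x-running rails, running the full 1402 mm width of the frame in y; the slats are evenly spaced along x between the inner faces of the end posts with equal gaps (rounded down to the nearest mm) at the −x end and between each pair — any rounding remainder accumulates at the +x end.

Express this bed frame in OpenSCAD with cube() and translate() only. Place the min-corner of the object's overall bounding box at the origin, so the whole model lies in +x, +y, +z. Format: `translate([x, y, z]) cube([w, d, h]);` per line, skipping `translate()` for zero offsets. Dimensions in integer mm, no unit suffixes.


cube([57, 57, 396]);
translate([0, 1345, 0]) cube([57, 57, 396]);
translate([2034, 0, 0]) cube([57, 57, 396]);
translate([2034, 1345, 0]) cube([57, 57, 396]);
translate([57, 0, 177]) cube([1977, 29, 183]);
translate([57, 1373, 177]) cube([1977, 29, 183]);
translate([0, 57, 177]) cube([29, 1288, 183]);
translate([2062, 57, 177]) cube([29, 1288, 183]);
translate([223, 0, 360]) cube([60, 1402, 21]);
translate([449, 0, 360]) cube([60, 1402, 21]);
translate([675, 0, 360]) cube([60, 1402, 21]);
translate([901, 0, 360]) cube([60, 1402, 21]);
translate([1127, 0, 360]) cube([60, 1402, 21]);
translate([1353, 0, 360]) cube([60, 1402, 21]);
translate([1579, 0, 360]) cube([60, 1402, 21]);
translate([1805, 0, 360]) cube([60, 1402, 21]);


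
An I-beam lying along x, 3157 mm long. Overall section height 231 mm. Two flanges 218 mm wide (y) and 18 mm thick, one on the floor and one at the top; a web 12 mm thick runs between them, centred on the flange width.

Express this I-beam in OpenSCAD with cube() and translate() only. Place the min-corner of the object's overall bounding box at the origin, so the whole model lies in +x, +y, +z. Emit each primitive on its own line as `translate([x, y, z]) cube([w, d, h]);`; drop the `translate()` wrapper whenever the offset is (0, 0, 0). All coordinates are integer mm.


cube([3157, 218, 18]);
translate([0, 103, 18]) cube([3157, 12, 195]);
translate([0, 0, 213]) cube([3157, 218, 18]);


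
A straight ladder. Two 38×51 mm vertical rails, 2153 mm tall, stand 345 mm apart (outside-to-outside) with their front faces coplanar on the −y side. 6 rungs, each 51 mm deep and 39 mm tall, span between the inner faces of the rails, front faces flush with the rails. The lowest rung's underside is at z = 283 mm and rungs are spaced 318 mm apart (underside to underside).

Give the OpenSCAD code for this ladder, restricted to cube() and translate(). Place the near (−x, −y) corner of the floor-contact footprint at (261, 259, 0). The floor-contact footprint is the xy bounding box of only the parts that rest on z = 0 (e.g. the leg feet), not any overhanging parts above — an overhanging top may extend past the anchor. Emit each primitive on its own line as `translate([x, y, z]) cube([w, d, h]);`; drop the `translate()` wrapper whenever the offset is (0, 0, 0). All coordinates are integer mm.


// rung span = 345 - 2*38 = 269
// rung[k] z = 283 + k*318
translate([261, 259, 0]) cube([38, 51, 2153]);
translate([568, 259, 0]) cube([38, 51, 2153]);
translate([299, 259, 283]) cube([269, 51, 39]);
translate([299, 259, 601]) cube([269, 51, 39]);
translate([299, 259, 919]) cube([269, 51, 39]);
translate([299, 259, 1237]) cube([269, 51, 39]);
translate([299, 259, 1555]) cube([269, 51, 39]);
translate([299, 259, 1873]) cube([269, 51, 39]);


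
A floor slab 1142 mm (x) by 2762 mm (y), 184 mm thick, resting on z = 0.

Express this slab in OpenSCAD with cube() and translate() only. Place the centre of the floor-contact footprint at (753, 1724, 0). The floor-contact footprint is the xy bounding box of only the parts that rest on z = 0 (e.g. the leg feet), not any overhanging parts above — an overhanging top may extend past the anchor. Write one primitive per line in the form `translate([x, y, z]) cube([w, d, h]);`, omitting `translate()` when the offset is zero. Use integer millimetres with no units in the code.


translate([182, 343, 0]) cube([1142, 2762, 184]);


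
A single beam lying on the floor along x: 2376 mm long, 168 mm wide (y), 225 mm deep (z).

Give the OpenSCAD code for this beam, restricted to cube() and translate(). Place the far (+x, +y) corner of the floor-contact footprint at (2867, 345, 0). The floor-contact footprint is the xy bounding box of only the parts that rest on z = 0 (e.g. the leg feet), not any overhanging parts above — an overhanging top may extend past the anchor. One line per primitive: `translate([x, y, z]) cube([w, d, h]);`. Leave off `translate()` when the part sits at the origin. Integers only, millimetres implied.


translate([491, 177, 0]) cube([2376, 168, 225]);


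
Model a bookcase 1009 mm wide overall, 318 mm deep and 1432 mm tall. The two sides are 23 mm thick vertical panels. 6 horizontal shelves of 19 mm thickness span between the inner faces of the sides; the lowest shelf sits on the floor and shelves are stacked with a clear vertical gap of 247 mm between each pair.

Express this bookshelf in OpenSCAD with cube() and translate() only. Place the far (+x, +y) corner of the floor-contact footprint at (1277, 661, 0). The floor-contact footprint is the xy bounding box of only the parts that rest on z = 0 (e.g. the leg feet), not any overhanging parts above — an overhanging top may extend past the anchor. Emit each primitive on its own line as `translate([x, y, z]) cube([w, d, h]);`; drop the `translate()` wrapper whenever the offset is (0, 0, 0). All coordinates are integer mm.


translate([268, 343, 0]) cube([23, 318, 1432]);
translate([1254, 343, 0]) cube([23, 318, 1432]);
translate([291, 343, 0]) cube([963, 318, 19]);
translate([291, 343, 266]) cube([963, 318, 19]);
translate([291, 343, 532]) cube([963, 318, 19]);
translate([291, 343, 798]) cube([963, 318, 19]);
translate([291, 343, 1064]) cube([963, 318, 19]);
translate([291, 343, 1330]) cube([963, 318, 19]);


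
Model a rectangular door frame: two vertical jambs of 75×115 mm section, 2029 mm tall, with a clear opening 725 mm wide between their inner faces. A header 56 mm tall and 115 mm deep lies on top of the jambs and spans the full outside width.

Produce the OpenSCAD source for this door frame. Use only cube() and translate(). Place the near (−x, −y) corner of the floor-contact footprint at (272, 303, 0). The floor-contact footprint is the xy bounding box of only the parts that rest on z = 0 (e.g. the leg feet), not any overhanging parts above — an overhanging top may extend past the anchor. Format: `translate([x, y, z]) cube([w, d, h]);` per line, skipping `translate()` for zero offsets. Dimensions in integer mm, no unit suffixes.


translate([272, 303, 0]) cube([75, 115, 2029]);
translate([1072, 303, 0]) cube([75, 115, 2029]);
translate([272, 303, 2029]) cube([875, 115, 56]);


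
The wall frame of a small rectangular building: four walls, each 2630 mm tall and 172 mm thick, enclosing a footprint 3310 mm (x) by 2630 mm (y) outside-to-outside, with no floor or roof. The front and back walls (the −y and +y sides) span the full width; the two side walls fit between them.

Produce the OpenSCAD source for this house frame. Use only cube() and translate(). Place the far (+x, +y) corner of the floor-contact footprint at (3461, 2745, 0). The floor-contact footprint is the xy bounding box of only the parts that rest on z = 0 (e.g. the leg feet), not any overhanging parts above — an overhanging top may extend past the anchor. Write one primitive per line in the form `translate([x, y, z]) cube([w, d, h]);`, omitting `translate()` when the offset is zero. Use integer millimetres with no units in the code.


translate([151, 115, 0]) cube([3310, 172, 2630]);
translate([151, 2573, 0]) cube([3310, 172, 2630]);
translate([151, 287, 0]) cube([172, 2286, 2630]);
translate([3289, 287, 0]) cube([172, 2286, 2630]);


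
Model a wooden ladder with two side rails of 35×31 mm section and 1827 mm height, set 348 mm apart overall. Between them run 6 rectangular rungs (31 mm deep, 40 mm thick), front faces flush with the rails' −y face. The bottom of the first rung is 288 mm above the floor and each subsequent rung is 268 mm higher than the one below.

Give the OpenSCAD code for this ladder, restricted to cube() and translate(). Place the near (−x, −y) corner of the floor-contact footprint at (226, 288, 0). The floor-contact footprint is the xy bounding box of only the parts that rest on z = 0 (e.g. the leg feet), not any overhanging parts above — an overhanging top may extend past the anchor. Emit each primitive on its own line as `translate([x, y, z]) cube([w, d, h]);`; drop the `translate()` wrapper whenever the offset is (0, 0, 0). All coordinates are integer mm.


translate([226, 288, 0]) cube([35, 31, 1827]);
translate([539, 288, 0]) cube([35, 31, 1827]);
translate([261, 288, 288]) cube([278, 31, 40]);
translate([261, 288, 556]) cube([278, 31, 40]);
translate([261, 288, 824]) cube([278, 31, 40]);
translate([261, 288, 1092]) cube([278, 31, 40]);
translate([261, 288, 1360]) cube([278, 31, 40]);
translate([261, 288, 1628]) cube([278, 31, 40]);


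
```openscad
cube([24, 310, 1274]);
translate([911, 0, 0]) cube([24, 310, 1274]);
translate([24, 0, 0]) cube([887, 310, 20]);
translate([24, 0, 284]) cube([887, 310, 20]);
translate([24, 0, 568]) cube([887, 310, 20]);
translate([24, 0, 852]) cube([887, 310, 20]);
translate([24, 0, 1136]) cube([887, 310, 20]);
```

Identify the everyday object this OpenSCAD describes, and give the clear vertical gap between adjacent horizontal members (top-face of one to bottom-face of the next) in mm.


A bookshelf. The clear shelf gap is 264 mm.

Two tall side panels with 5 horizontal boards between them — a bookshelf. The first two shelf undersides are at z = 0 and z = 284; with shelf thickness 20, the clear gap is 284 − 0 − 20 = 264 mm.


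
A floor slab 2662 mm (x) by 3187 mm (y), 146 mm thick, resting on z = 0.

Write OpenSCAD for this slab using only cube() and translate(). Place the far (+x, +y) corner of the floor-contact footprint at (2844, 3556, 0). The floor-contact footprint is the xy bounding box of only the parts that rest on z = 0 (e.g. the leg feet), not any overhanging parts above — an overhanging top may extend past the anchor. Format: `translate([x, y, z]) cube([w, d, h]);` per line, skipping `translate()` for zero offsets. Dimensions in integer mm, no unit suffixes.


translate([182, 369, 0]) cube([2662, 3187, 146]);


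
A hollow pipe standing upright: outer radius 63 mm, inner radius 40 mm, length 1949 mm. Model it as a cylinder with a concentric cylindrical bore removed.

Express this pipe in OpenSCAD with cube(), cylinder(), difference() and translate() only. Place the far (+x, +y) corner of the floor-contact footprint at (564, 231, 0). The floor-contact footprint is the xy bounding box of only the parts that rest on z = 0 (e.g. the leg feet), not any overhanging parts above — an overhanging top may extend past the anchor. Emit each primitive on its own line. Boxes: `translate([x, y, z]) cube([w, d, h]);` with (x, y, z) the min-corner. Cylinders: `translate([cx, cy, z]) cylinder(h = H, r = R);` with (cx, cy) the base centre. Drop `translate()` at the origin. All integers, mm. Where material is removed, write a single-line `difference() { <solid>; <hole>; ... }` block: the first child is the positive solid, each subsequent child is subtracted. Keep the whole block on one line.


difference() { translate([501, 168, 0]) cylinder(h = 1949, r = 63); translate([501, 168, 0]) cylinder(h = 1949, r = 40); }


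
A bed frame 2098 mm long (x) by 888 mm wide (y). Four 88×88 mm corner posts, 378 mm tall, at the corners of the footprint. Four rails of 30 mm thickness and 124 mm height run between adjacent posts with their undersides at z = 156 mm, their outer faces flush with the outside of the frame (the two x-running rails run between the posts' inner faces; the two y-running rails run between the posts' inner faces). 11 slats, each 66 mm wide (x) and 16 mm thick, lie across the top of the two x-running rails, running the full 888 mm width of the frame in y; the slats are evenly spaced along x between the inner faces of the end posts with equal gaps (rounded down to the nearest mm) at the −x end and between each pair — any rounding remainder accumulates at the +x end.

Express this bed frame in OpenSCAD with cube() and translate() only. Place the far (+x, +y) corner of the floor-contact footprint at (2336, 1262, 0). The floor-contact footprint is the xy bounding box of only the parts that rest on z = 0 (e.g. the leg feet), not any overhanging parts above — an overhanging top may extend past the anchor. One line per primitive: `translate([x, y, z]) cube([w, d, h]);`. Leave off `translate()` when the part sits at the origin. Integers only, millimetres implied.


// slat z = rail_z + rail_h = 156 + 124 = 280
// slat gap = ⌊(1922 − 11·66) / 12⌋ = 99
translate([238, 374, 0]) cube([88, 88, 378]);
translate([238, 1174, 0]) cube([88, 88, 378]);
translate([2248, 374, 0]) cube([88, 88, 378]);
translate([2248, 1174, 0]) cube([88, 88, 378]);
translate([326, 374, 156]) cube([1922, 30, 124]);
translate([326, 1232, 156]) cube([1922, 30, 124]);
translate([238, 462, 156]) cube([30, 712, 124]);
translate([2306, 462, 156]) cube([30, 712, 124]);
translate([425, 374, 280]) cube([66, 888, 16]);
translate([590, 374, 280]) cube([66, 888, 16]);
translate([755, 374, 280]) cube([66, 888, 16]);
translate([920, 374, 280]) cube([66, 888, 16]);
translate([1085, 374, 280]) cube([66, 888, 16]);
translate([1250, 374, 280]) cube([66, 888, 16]);
translate([1415, 374, 280]) cube([66, 888, 16]);
translate([1580, 374, 280]) cube([66, 888, 16]);
translate([1745, 374, 280]) cube([66, 888, 16]);
translate([1910, 374, 280]) cube([66, 888, 16]);
translate([2075, 374, 280]) cube([66, 888, 16]);


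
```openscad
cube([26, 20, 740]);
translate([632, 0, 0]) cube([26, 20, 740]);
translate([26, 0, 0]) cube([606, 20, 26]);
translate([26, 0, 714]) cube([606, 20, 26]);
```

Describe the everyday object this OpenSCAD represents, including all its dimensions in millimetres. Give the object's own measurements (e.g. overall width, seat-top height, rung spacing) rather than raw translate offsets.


A rectangular picture frame lying in the x–z plane (depth along y). The opening is 606 mm wide (x) by 688 mm tall (z), surrounded by a border 26 mm wide on all four sides. The frame is 20 mm deep and is made of two full-height vertical stiles with two horizontal rails fitted between them.


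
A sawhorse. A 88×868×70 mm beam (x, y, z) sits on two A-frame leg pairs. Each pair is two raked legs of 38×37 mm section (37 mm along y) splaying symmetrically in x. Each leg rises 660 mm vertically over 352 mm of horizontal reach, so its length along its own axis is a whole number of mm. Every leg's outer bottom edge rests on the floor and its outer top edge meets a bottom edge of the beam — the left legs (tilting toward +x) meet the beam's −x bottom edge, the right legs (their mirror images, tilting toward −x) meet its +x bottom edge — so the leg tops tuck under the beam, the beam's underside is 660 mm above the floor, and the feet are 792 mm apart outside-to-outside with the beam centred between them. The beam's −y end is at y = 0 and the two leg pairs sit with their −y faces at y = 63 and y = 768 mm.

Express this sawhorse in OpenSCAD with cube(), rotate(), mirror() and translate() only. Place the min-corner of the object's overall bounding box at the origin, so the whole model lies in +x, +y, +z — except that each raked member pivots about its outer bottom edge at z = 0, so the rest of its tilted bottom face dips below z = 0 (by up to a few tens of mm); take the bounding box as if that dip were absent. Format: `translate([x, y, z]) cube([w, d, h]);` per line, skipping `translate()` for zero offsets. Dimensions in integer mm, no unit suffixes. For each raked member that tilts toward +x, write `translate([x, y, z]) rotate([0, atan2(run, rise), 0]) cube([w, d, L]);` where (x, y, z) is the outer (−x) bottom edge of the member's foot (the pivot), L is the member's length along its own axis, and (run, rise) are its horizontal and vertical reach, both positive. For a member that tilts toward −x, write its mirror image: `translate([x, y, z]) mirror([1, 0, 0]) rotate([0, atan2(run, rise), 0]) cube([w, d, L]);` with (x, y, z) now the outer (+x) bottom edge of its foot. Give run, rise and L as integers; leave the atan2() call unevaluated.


translate([352, 0, 660]) cube([88, 868, 70]);
translate([0, 63, 0]) rotate([0, atan2(352, 660), 0]) cube([38, 37, 748]);
translate([792, 63, 0]) mirror([1, 0, 0]) rotate([0, atan2(352, 660), 0]) cube([38, 37, 748]);
translate([0, 768, 0]) rotate([0, atan2(352, 660), 0]) cube([38, 37, 748]);
translate([792, 768, 0]) mirror([1, 0, 0]) rotate([0, atan2(352, 660), 0]) cube([38, 37, 748]);


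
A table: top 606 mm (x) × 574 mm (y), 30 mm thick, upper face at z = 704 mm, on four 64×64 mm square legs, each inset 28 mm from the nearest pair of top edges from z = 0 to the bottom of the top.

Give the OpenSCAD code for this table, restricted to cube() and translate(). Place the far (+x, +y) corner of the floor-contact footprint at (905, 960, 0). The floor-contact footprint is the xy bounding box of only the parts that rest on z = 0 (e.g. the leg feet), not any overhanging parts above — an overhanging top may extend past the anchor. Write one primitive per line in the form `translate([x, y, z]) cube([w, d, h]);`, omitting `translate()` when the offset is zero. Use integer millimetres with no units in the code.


translate([327, 414, 674]) cube([606, 574, 30]);
translate([355, 442, 0]) cube([64, 64, 674]);
translate([841, 442, 0]) cube([64, 64, 674]);
translate([355, 896, 0]) cube([64, 64, 674]);
translate([841, 896, 0]) cube([64, 64, 674]);


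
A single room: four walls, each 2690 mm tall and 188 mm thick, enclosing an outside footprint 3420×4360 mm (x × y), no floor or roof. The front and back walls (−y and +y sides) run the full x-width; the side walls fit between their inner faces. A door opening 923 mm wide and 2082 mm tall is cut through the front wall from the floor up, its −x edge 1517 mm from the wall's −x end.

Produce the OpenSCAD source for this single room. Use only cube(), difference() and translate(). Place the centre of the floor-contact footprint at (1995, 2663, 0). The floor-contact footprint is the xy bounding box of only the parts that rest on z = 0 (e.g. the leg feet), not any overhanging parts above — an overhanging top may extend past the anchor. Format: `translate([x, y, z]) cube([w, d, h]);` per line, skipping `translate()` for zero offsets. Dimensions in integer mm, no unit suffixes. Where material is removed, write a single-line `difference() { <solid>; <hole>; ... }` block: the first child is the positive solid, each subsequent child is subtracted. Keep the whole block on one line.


difference() { translate([285, 483, 0]) cube([3420, 188, 2690]); translate([1802, 483, 0]) cube([923, 188, 2082]); }
translate([285, 4655, 0]) cube([3420, 188, 2690]);
translate([285, 671, 0]) cube([188, 3984, 2690]);
translate([3517, 671, 0]) cube([188, 3984, 2690]);


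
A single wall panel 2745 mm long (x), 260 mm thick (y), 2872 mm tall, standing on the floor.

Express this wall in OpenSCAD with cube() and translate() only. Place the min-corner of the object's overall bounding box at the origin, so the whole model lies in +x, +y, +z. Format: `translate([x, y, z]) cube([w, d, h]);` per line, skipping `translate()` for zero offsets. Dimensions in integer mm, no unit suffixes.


cube([2745, 260, 2872]);
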